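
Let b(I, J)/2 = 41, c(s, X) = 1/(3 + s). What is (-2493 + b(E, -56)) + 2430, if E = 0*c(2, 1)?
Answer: 19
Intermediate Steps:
E = 0 (E = 0/(3 + 2) = 0/5 = 0*(⅕) = 0)
b(I, J) = 82 (b(I, J) = 2*41 = 82)
(-2493 + b(E, -56)) + 2430 = (-2493 + 82) + 2430 = -2411 + 2430 = 19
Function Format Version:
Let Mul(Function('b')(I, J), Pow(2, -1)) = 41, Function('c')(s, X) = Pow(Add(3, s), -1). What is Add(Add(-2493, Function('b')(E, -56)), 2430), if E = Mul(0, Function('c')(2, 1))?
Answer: 19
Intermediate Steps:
E = 0 (E = Mul(0, Pow(Add(3, 2), -1)) = Mul(0, Pow(5, -1)) = Mul(0, Rational(1, 5)) = 0)
Function('b')(I, J) = 82 (Function('b')(I, J) = Mul(2, 41) = 82)
Add(Add(-2493, Function('b')(E, -56)), 2430) = Add(Add(-2493, 82), 2430) = Add(-2411, 2430) = 19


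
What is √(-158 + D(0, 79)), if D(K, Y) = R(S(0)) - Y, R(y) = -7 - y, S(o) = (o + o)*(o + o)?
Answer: 2*I*√61 ≈ 15.62*I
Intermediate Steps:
S(o) = 4*o² (S(o) = (2*o)*(2*o) = 4*o²)
D(K, Y) = -7 - Y (D(K, Y) = (-7 - 4*0²) - Y = (-7 - 4*0) - Y = (-7 - 1*0) - Y = (-7 + 0) - Y = -7 - Y)
√(-158 + D(0, 79)) = √(-158 + (-7 - 1*79)) = √(-158 + (-7 - 79)) = √(-158 - 86) = √(-244) = 2*I*√61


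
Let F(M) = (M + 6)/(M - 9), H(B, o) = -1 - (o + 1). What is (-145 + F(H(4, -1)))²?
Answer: 84681/4 ≈ 21170.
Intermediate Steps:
H(B, o) = -2 - o (H(B, o) = -1 - (1 + o) = -1 + (-1 - o) = -2 - o)
F(M) = (6 + M)/(-9 + M)
(-145 + F(H(4, -1)))² = (-145 + (6 + (-2 - 1*(-1)))/(-9 + (-2 - 1*(-1))))² = (-145 + (6 + (-2 + 1))/(-9 + (-2 + 1)))² = (-145 + (6 - 1)/(-9 - 1))² = (-145 + 5/(-10))² = (-145 - ⅒*5)² = (-145 - ½)² = (-291/2)² = 84681/4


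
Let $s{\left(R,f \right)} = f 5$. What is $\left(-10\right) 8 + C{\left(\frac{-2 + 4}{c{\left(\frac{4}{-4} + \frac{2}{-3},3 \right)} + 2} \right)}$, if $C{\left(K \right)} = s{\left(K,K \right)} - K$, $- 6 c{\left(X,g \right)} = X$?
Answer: $- \frac{3136}{41} \approx -76.488$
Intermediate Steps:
$c{\left(X,g \right)} = - \frac{X}{6}$
$s{\left(R,f \right)} = 5 f$
$C{\left(K \right)} = 4 K$ ($C{\left(K \right)} = 5 K - K = 4 K$)
$\left(-10\right) 8 + C{\left(\frac{-2 + 4}{c{\left(\frac{4}{-4} + \frac{2}{-3},3 \right)} + 2} \right)} = \left(-10\right) 8 + 4 \frac{-2 + 4}{- \frac{\frac{4}{-4} + \frac{2}{-3}}{6} + 2} = -80 + 4 \frac{2}{- \frac{4 \left(- \frac{1}{4}\right) + 2 \left(- \frac{1}{3}\right)}{6} + 2} = -80 + 4 \frac{2}{- \frac{-1 - \frac{2}{3}}{6} + 2} = -80 + 4 \frac{2}{\left(- \frac{1}{6}\right) \left(- \frac{5}{3}\right) + 2} = -80 + 4 \frac{2}{\frac{5}{18} + 2} = -80 + 4 \frac{2}{\frac{41}{18}} = -80 + 4 \cdot 2 \cdot \frac{18}{41} = -80 + 4 \cdot \frac{36}{41} = -80 + \frac{144}{41} = - \frac{3136}{41}$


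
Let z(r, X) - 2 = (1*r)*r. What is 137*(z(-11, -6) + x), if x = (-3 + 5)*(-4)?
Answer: 15755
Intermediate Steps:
z(r, X) = 2 + r**2 (z(r, X) = 2 + (1*r)*r = 2 + r*r = 2 + r**2)
x = -8 (x = 2*(-4) = -8)
137*(z(-11, -6) + x) = 137*((2 + (-11)**2) - 8) = 137*((2 + 121) - 8) = 137*(123 - 8) = 137*115 = 15755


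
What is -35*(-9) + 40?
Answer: 355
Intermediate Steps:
-35*(-9) + 40 = 315 + 40 = 355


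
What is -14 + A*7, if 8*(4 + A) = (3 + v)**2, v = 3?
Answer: -21/2 ≈ -10.500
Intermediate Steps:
A = 1/2 (A = -4 + (3 + 3)**2/8 = -4 + (1/8)*6**2 = -4 + (1/8)*36 = -4 + 9/2 = 1/2 ≈ 0.50000)
-14 + A*7 = -14 + (1/2)*7 = -14 + 7/2 = -21/2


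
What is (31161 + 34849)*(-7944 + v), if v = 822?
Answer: -470123220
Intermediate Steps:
(31161 + 34849)*(-7944 + v) = (31161 + 34849)*(-7944 + 822) = 66010*(-7122) = -470123220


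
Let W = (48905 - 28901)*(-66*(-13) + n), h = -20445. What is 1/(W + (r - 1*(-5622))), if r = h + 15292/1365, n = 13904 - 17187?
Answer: -1365/66235958603 ≈ -2.0608e-8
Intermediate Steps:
n = -3283
r = -27892133/1365 (r = -20445 + 15292/1365 = -27892133/1365 ≈ -20434.)
W = -48509700 (W = (48905 - 28901)*(-66*(-13) - 3283) = 20004*(858 - 3283) = 20004*(-2425) = -48509700)
1/(W + (r - 1*(-5622))) = 1/(-48509700 + (-27892133/1365 - 1*(-5622))) = 1/(-48509700 + (-27892133/1365 + 5622)) = 1/(-48509700 - 20218103/1365) = 1/(-66235958603/1365) = -1365/66235958603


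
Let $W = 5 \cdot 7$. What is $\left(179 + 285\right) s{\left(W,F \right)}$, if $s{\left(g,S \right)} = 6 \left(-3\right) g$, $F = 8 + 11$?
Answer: $-292320$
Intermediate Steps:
$F = 19$
$W = 35$
$s{\left(g,S \right)} = - 18 g$
$\left(179 + 285\right) s{\left(W,F \right)} = \left(179 + 285\right) \left(\left(-18\right) 35\right) = 464 \left(-630\right) = -292320$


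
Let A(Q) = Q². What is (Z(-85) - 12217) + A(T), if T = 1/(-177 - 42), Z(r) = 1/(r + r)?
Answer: -99609769081/8153370 ≈ -12217.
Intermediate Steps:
Z(r) = 1/(2*r)
T = -1/219 (T = 1/(-219) = -1/219 ≈ -0.0045662)
(Z(-85) - 12217) + A(T) = ((½)/(-85) - 12217) + (-1/219)² = ((½)*(-1/85) - 12217) + 1/47961 = (-1/170 - 12217) + 1/47961 = -2076891/170 + 1/47961 = -99609769081/8153370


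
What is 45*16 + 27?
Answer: 747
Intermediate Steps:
45*16 + 27 = 720 + 27 = 747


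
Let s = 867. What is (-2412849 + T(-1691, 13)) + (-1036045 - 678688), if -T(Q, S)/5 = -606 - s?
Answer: -4120217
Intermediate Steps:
T(Q, S) = 7365 (T(Q, S) = -5*(-606 - 1*867) = -5*(-606 - 867) = -5*(-1473) = 7365)
(-2412849 + T(-1691, 13)) + (-1036045 - 678688) = (-2412849 + 7365) + (-1036045 - 678688) = -2405484 - 1714733 = -4120217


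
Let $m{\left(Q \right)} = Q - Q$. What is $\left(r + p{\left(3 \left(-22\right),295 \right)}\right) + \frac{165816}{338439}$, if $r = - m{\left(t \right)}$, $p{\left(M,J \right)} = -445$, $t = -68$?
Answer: $- \frac{50146513}{112813} \approx -444.51$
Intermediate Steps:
$m{\left(Q \right)} = 0$
$r = 0$ ($r = \left(-1\right) 0 = 0$)
$\left(r + p{\left(3 \left(-22\right),295 \right)}\right) + \frac{165816}{338439} = \left(0 - 445\right) + \frac{165816}{338439} = -445 + 165816 \cdot \frac{1}{338439} = -445 + \frac{55272}{112813} = - \frac{50146513}{112813}$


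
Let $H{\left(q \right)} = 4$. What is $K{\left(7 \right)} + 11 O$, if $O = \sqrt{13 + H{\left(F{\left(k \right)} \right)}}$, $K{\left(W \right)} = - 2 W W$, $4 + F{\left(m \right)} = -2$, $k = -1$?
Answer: $-98 + 11 \sqrt{17} \approx -52.646$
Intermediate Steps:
$F{\left(m \right)} = -6$ ($F{\left(m \right)} = -4 - 2 = -6$)
$K{\left(W \right)} = - 2 W^{2}$
$O = \sqrt{17}$ ($O = \sqrt{13 + 4} = \sqrt{17} \approx 4.1231$)
$K{\left(7 \right)} + 11 O = - 2 \cdot 7^{2} + 11 \sqrt{17} = \left(-2\right) 49 + 11 \sqrt{17} = -98 + 11 \sqrt{17}$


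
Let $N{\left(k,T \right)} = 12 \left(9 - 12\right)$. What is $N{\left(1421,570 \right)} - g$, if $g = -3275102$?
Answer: $3275066$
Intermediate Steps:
$N{\left(k,T \right)} = -36$ ($N{\left(k,T \right)} = 12 \left(-3\right) = -36$)
$N{\left(1421,570 \right)} - g = -36 - -3275102 = -36 + 3275102 = 3275066$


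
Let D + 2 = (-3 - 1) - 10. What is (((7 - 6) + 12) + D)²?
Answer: 9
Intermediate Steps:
D = -16 (D = -2 + ((-3 - 1) - 10) = -2 + (-4 - 10) = -2 - 14 = -16)
(((7 - 6) + 12) + D)² = (((7 - 6) + 12) - 16)² = ((1 + 12) - 16)² = (13 - 16)² = (-3)² = 9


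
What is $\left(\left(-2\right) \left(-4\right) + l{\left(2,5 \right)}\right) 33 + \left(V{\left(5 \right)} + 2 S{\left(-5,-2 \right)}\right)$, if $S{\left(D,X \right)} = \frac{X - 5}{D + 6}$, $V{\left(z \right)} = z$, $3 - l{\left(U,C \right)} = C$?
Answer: $189$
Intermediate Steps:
$l{\left(U,C \right)} = 3 - C$
$S{\left(D,X \right)} = \frac{-5 + X}{6 + D}$
$\left(\left(-2\right) \left(-4\right) + l{\left(2,5 \right)}\right) 33 + \left(V{\left(5 \right)} + 2 S{\left(-5,-2 \right)}\right) = \left(\left(-2\right) \left(-4\right) + \left(3 - 5\right)\right) 33 + \left(5 + 2 \frac{-5 - 2}{6 - 5}\right) = \left(8 + \left(3 - 5\right)\right) 33 + \left(5 + 2 \cdot 1^{-1} \left(-7\right)\right) = \left(8 - 2\right) 33 + \left(5 + 2 \cdot 1 \left(-7\right)\right) = 6 \cdot 33 + \left(5 + 2 \left(-7\right)\right) = 198 + \left(5 - 14\right) = 198 - 9 = 189$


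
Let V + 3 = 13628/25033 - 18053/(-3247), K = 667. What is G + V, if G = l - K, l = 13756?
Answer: 1064154398851/81282151 ≈ 13092.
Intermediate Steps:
V = 252324412/81282151 (V = -3 + (13628/25033 - 18053/(-3247)) = -3 + (13628*(1/25033) - 18053*(-1/3247)) = -3 + (13628/25033 + 18053/3247) = -3 + 496170865/81282151 = 252324412/81282151 ≈ 3.1043)
G = 13089 (G = 13756 - 1*667 = 13756 - 667 = 13089)
G + V = 13089 + 252324412/81282151 = 1064154398851/81282151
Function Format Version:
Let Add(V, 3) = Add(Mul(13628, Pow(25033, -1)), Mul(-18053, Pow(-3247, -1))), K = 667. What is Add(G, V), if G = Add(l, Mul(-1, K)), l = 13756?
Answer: Rational(1064154398851, 81282151) ≈ 13092.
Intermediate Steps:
V = Rational(252324412, 81282151) (V = Add(-3, Add(Mul(13628, Pow(25033, -1)), Mul(-18053, Pow(-3247, -1)))) = Add(-3, Add(Mul(13628, Rational(1, 25033)), Mul(-18053, Rational(-1, 3247)))) = Add(-3, Add(Rational(13628, 25033), Rational(18053, 3247))) = Add(-3, Rational(496170865, 81282151)) = Rational(252324412, 81282151) ≈ 3.1043)
G = 13089 (G = Add(13756, Mul(-1, 667)) = Add(13756, -667) = 13089)
Add(G, V) = Add(13089, Rational(252324412, 81282151)) = Rational(1064154398851, 81282151)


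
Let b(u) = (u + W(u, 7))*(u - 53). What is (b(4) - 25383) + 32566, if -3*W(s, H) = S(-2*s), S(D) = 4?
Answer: 21157/3 ≈ 7052.3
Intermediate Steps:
W(s, H) = -4/3 (W(s, H) = -⅓*4 = -4/3)
b(u) = (-53 + u)*(-4/3 + u) (b(u) = (u - 4/3)*(u - 53) = (-4/3 + u)*(-53 + u) = (-53 + u)*(-4/3 + u))
(b(4) - 25383) + 32566 = ((212/3 + 4² - 163/3*4) - 25383) + 32566 = ((212/3 + 16 - 652/3) - 25383) + 32566 = (-392/3 - 25383) + 32566 = -76541/3 + 32566 = 21157/3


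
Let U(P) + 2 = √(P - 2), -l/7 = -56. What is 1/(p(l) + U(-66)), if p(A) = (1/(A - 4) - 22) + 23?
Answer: -150156/10386761 - 301088*I*√17/10386761 ≈ -0.014456 - 0.11952*I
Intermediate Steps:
l = 392 (l = -7*(-56) = 392)
U(P) = -2 + √(-2 + P) (U(P) = -2 + √(P - 2) = -2 + √(-2 + P))
p(A) = 1 + 1/(-4 + A) (p(A) = (1/(-4 + A) - 22) + 23 = (-22 + 1/(-4 + A)) + 23 = 1 + 1/(-4 + A))
1/(p(l) + U(-66)) = 1/((-3 + 392)/(-4 + 392) + (-2 + √(-2 - 66))) = 1/(389/388 + (-2 + √(-68))) = 1/((1/388)*389 + (-2 + 2*I*√17)) = 1/(389/388 + (-2 + 2*I*√17)) = 1/(-387/388 + 2*I*√17)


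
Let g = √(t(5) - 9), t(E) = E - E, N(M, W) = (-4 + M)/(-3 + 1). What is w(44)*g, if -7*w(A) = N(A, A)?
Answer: 60*I/7 ≈ 8.5714*I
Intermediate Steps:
N(M, W) = 2 - M/2 (N(M, W) = (-4 + M)/(-2) = (-4 + M)*(-½) = 2 - M/2)
t(E) = 0
w(A) = -2/7 + A/14 (w(A) = -(2 - A/2)/7 = -2/7 + A/14)
g = 3*I (g = √(0 - 9) = √(-9) = 3*I ≈ 3.0*I)
w(44)*g = (-2/7 + (1/14)*44)*(3*I) = (-2/7 + 22/7)*(3*I) = 20*(3*I)/7 = 60*I/7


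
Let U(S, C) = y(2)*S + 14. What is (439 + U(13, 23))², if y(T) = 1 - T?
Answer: 193600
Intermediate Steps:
U(S, C) = 14 - S (U(S, C) = (1 - 1*2)*S + 14 = (1 - 2)*S + 14 = -S + 14 = 14 - S)
(439 + U(13, 23))² = (439 + (14 - 1*13))² = (439 + (14 - 13))² = (439 + 1)² = 440² = 193600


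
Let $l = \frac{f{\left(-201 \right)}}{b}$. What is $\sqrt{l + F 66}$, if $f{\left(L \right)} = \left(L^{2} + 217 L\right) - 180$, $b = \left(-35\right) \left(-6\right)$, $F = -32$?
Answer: $\frac{i \sqrt{2607010}}{35} \approx 46.132 i$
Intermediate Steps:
$b = 210$
$f{\left(L \right)} = -180 + L^{2} + 217 L$
$l = - \frac{566}{35}$ ($l = \frac{-180 + \left(-201\right)^{2} + 217 \left(-201\right)}{210} = \left(-180 + 40401 - 43617\right) \frac{1}{210} = \left(-3396\right) \frac{1}{210} = - \frac{566}{35} \approx -16.171$)
$\sqrt{l + F 66} = \sqrt{- \frac{566}{35} - 2112} = \sqrt{- \frac{74486}{35}} = \frac{i \sqrt{2607010}}{35}$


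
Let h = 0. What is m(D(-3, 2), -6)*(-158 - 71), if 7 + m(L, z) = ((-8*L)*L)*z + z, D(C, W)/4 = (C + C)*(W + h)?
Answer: -25322591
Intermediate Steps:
D(C, W) = 8*C*W (D(C, W) = 4*((C + C)*(W + 0)) = 4*((2*C)*W) = 4*(2*C*W) = 8*C*W)
m(L, z) = -7 + z - 8*z*L² (m(L, z) = -7 + (((-8*L)*L)*z + z) = -7 + ((-8*L²)*z + z) = -7 + (-8*z*L² + z) = -7 + (z - 8*z*L²) = -7 + z - 8*z*L²)
m(D(-3, 2), -6)*(-158 - 71) = (-7 - 6 - 8*(-6)*(8*(-3)*2)²)*(-158 - 71) = (-7 - 6 - 8*(-6)*(-48)²)*(-229) = (-7 - 6 - 8*(-6)*2304)*(-229) = (-7 - 6 + 110592)*(-229) = 110579*(-229) = -25322591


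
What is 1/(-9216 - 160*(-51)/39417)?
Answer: -13139/121086304 ≈ -0.00010851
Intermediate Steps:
1/(-9216 - 160*(-51)/39417) = 1/(-9216 + 8160*(1/39417)) = 1/(-9216 + 2720/13139) = 1/(-121086304/13139) = -13139/121086304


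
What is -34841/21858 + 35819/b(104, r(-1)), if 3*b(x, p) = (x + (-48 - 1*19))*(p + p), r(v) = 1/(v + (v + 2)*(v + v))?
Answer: -1762240888/404373 ≈ -4358.0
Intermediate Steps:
r(v) = 1/(v + 2*v*(2 + v)) (r(v) = 1/(v + (2 + v)*(2*v)) = 1/(v + 2*v*(2 + v)))
b(x, p) = 2*p*(-67 + x)/3 (b(x, p) = ((x + (-48 - 1*19))*(p + p))/3 = ((x + (-48 - 19))*(2*p))/3 = ((x - 67)*(2*p))/3 = ((-67 + x)*(2*p))/3 = (2*p*(-67 + x))/3 = 2*p*(-67 + x)/3)
-34841/21858 + 35819/b(104, r(-1)) = -34841/21858 + 35819/((2*(1/((-1)*(5 + 2*(-1))))*(-67 + 104)/3)) = -34841*1/21858 + 35819/(((2/3)*(-1/(5 - 2))*37)) = -34841/21858 + 35819/(((2/3)*(-1/3)*37)) = -34841/21858 + 35819/(-74/9) = -34841/21858 + 35819*(-9/74) = -34841/21858 - 322371/74 = -1762240888/404373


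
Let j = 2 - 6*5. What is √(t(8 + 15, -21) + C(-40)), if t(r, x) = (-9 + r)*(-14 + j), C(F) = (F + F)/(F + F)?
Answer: I*√587 ≈ 24.228*I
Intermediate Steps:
j = -28 (j = 2 - 30 = -28)
C(F) = 1 (C(F) = (2*F)/((2*F)) = (2*F)*(1/(2*F)) = 1)
t(r, x) = 378 - 42*r (t(r, x) = (-9 + r)*(-14 - 28) = (-9 + r)*(-42) = 378 - 42*r)
√(t(8 + 15, -21) + C(-40)) = √((378 - 42*(8 + 15)) + 1) = √((378 - 42*23) + 1) = √((378 - 966) + 1) = √(-588 + 1) = √(-587) = I*√587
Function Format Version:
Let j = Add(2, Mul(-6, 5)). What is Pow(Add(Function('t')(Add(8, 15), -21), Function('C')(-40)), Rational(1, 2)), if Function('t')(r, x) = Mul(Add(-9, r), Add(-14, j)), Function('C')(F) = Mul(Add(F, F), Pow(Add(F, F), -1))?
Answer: Mul(I, Pow(587, Rational(1, 2))) ≈ Mul(24.228, I)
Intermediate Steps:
j = -28 (j = Add(2, -30) = -28)
Function('C')(F) = 1 (Function('C')(F) = Mul(Mul(2, F), Pow(Mul(2, F), -1)) = Mul(Mul(2, F), Mul(Rational(1, 2), Pow(F, -1))) = 1)
Function('t')(r, x) = Add(378, Mul(-42, r)) (Function('t')(r, x) = Mul(Add(-9, r), Add(-14, -28)) = Mul(Add(-9, r), -42) = Add(378, Mul(-42, r)))
Pow(Add(Function('t')(Add(8, 15), -21), Function('C')(-40)), Rational(1, 2)) = Pow(Add(Add(378, Mul(-42, Add(8, 15))), 1), Rational(1, 2)) = Pow(Add(Add(378, Mul(-42, 23)), 1), Rational(1, 2)) = Pow(Add(Add(378, -966), 1), Rational(1, 2)) = Pow(Add(-588, 1), Rational(1, 2)) = Pow(-587, Rational(1, 2)) = Mul(I, Pow(587, Rational(1, 2)))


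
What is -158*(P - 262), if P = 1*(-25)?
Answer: 45346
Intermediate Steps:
P = -25
-158*(P - 262) = -158*(-25 - 262) = -158*(-287) = 45346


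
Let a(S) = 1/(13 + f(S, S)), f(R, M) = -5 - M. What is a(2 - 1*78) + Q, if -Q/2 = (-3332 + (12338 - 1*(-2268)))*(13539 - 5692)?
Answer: -14862469103/84 ≈ -1.7693e+8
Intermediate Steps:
Q = -176934156 (Q = -2*(-3332 + (12338 - 1*(-2268)))*(13539 - 5692) = -2*(-3332 + (12338 + 2268))*7847 = -2*(-3332 + 14606)*7847 = -22548*7847 = -2*88467078 = -176934156)
a(S) = 1/(8 - S) (a(S) = 1/(13 + (-5 - S)) = 1/(8 - S))
a(2 - 1*78) + Q = -1/(-8 + (2 - 1*78)) - 176934156 = -1/(-8 + (2 - 78)) - 176934156 = -1/(-8 - 76) - 176934156 = -1/(-84) - 176934156 = -1*(-1/84) - 176934156 = 1/84 - 176934156 = -14862469103/84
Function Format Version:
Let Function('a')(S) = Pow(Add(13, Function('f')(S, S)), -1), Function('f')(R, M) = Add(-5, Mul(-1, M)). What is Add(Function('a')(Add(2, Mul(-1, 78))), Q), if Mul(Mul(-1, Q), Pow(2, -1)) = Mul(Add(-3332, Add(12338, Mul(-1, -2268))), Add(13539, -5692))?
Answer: Rational(-14862469103, 84) ≈ -1.7693e+8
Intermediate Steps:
Q = -176934156 (Q = Mul(-2, Mul(Add(-3332, Add(12338, Mul(-1, -2268))), Add(13539, -5692))) = Mul(-2, Mul(Add(-3332, Add(12338, 2268)), 7847)) = Mul(-2, Mul(Add(-3332, 14606), 7847)) = Mul(-2, Mul(11274, 7847)) = Mul(-2, 88467078) = -176934156)
Function('a')(S) = Pow(Add(8, Mul(-1, S)), -1) (Function('a')(S) = Pow(Add(13, Add(-5, Mul(-1, S))), -1) = Pow(Add(8, Mul(-1, S)), -1))
Add(Function('a')(Add(2, Mul(-1, 78))), Q) = Add(Mul(-1, Pow(Add(-8, Add(2, Mul(-1, 78))), -1)), -176934156) = Add(Mul(-1, Pow(Add(-8, Add(2, -78)), -1)), -176934156) = Add(Mul(-1, Pow(Add(-8, -76), -1)), -176934156) = Add(Mul(-1, Pow(-84, -1)), -176934156) = Add(Mul(-1, Rational(-1, 84)), -176934156) = Add(Rational(1, 84), -176934156) = Rational(-14862469103, 84)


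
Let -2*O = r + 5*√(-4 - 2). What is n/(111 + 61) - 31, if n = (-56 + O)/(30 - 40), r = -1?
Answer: -106529/3440 + I*√6/688 ≈ -30.968 + 0.0035603*I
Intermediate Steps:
O = ½ - 5*I*√6/2 (O = -(-1 + 5*√(-4 - 2))/2 = -(-1 + 5*√(-6))/2 = -(-1 + 5*(I*√6))/2 = -(-1 + 5*I*√6)/2 = ½ - 5*I*√6/2 ≈ 0.5 - 6.1237*I)
n = 111/20 + I*√6/4 (n = (-56 + (½ - 5*I*√6/2))/(30 - 40) = (-111/2 - 5*I*√6/2)/(-10) = (-111/2 - 5*I*√6/2)*(-⅒) = 111/20 + I*√6/4 ≈ 5.55 + 0.61237*I)
n/(111 + 61) - 31 = (111/20 + I*√6/4)/(111 + 61) - 31 = (111/20 + I*√6/4)/172 - 31 = (111/20 + I*√6/4)*(1/172) - 31 = (111/3440 + I*√6/688) - 31 = -106529/3440 + I*√6/688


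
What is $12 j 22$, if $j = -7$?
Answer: $-1848$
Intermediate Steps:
$12 j 22 = 12 \left(-7\right) 22 = \left(-84\right) 22 = -1848$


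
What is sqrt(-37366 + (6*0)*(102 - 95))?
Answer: I*sqrt(37366) ≈ 193.3*I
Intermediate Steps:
sqrt(-37366 + (6*0)*(102 - 95)) = sqrt(-37366 + 0*7) = sqrt(-37366 + 0) = sqrt(-37366) = I*sqrt(37366)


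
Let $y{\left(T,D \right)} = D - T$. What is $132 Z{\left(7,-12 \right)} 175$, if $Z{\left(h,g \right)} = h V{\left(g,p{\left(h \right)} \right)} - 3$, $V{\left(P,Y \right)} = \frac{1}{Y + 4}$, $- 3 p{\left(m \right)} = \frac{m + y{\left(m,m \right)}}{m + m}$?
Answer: $- \frac{623700}{23} \approx -27117.0$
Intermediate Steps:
$p{\left(m \right)} = - \frac{1}{6}$ ($p{\left(m \right)} = - \frac{\left(m + \left(m - m\right)\right) \frac{1}{m + m}}{3} = - \frac{\left(m + 0\right) \frac{1}{2 m}}{3} = - \frac{m \frac{1}{2 m}}{3} = \left(- \frac{1}{3}\right) \frac{1}{2} = - \frac{1}{6}$)
$V{\left(P,Y \right)} = \frac{1}{4 + Y}$
$Z{\left(h,g \right)} = -3 + \frac{6 h}{23}$ ($Z{\left(h,g \right)} = \frac{h}{4 - \frac{1}{6}} - 3 = \frac{h}{\frac{23}{6}} - 3 = h \frac{6}{23} - 3 = \frac{6 h}{23} - 3 = -3 + \frac{6 h}{23}$)
$132 Z{\left(7,-12 \right)} 175 = 132 \left(-3 + \frac{6}{23} \cdot 7\right) 175 = 132 \left(-3 + \frac{42}{23}\right) 175 = 132 \left(- \frac{27}{23}\right) 175 = \left(- \frac{3564}{23}\right) 175 = - \frac{623700}{23}$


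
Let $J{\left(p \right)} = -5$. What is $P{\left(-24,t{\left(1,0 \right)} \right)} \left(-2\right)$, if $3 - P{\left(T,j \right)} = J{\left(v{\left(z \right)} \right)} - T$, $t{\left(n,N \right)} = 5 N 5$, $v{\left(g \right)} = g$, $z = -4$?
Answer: $32$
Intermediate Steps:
$t{\left(n,N \right)} = 25 N$ ($t{\left(n,N \right)} = 5 \cdot 5 N = 25 N$)
$P{\left(T,j \right)} = 8 + T$ ($P{\left(T,j \right)} = 3 - \left(-5 - T\right) = 3 + \left(5 + T\right) = 8 + T$)
$P{\left(-24,t{\left(1,0 \right)} \right)} \left(-2\right) = \left(8 - 24\right) \left(-2\right) = \left(-16\right) \left(-2\right) = 32$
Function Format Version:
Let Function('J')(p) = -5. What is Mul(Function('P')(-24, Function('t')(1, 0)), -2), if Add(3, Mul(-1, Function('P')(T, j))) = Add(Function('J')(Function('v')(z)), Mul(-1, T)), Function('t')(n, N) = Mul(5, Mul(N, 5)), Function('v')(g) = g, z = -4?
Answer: 32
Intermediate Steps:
Function('t')(n, N) = Mul(25, N) (Function('t')(n, N) = Mul(5, Mul(5, N)) = Mul(25, N))
Function('P')(T, j) = Add(8, T) (Function('P')(T, j) = Add(3, Mul(-1, Add(-5, Mul(-1, T)))) = Add(3, Add(5, T)) = Add(8, T))
Mul(Function('P')(-24, Function('t')(1, 0)), -2) = Mul(Add(8, -24), -2) = Mul(-16, -2) = 32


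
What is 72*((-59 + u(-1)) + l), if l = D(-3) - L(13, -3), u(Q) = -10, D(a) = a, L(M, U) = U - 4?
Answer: -4680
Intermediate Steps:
L(M, U) = -4 + U
l = 4 (l = -3 - (-4 - 3) = -3 - 1*(-7) = -3 + 7 = 4)
72*((-59 + u(-1)) + l) = 72*((-59 - 10) + 4) = 72*(-69 + 4) = 72*(-65) = -4680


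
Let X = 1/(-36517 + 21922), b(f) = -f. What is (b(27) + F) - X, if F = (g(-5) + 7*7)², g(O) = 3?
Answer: 39070816/14595 ≈ 2677.0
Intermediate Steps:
F = 2704 (F = (3 + 7*7)² = (3 + 49)² = 52² = 2704)
X = -1/14595 (X = 1/(-14595) = -1/14595 ≈ -6.8517e-5)
(b(27) + F) - X = (-1*27 + 2704) - 1*(-1/14595) = (-27 + 2704) + 1/14595 = 2677 + 1/14595 = 39070816/14595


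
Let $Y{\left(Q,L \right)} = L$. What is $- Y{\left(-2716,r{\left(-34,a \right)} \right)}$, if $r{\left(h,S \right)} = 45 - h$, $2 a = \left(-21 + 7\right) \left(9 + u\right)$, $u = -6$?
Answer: $-79$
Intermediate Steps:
$a = -21$ ($a = \frac{\left(-21 + 7\right) \left(9 - 6\right)}{2} = \frac{\left(-14\right) 3}{2} = \frac{1}{2} \left(-42\right) = -21$)
$- Y{\left(-2716,r{\left(-34,a \right)} \right)} = - (45 - -34) = - (45 + 34) = \left(-1\right) 79 = -79$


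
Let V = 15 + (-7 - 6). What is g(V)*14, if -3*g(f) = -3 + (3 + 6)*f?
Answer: -70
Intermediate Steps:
V = 2 (V = 15 - 13 = 2)
g(f) = 1 - 3*f (g(f) = -(-3 + (3 + 6)*f)/3 = -(-3 + 9*f)/3 = 1 - 3*f)
g(V)*14 = (1 - 3*2)*14 = (1 - 6)*14 = -5*14 = -70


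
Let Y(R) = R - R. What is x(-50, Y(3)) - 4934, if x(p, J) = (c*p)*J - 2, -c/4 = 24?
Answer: -4936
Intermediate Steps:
c = -96 (c = -4*24 = -96)
Y(R) = 0
x(p, J) = -2 - 96*J*p (x(p, J) = (-96*p)*J - 2 = -96*J*p - 2 = -2 - 96*J*p)
x(-50, Y(3)) - 4934 = (-2 - 96*0*(-50)) - 4934 = (-2 + 0) - 4934 = -2 - 4934 = -4936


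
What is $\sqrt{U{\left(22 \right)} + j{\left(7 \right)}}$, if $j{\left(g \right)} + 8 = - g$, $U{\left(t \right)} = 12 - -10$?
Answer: $\sqrt{7} \approx 2.6458$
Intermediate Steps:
$U{\left(t \right)} = 22$ ($U{\left(t \right)} = 12 + 10 = 22$)
$j{\left(g \right)} = -8 - g$
$\sqrt{U{\left(22 \right)} + j{\left(7 \right)}} = \sqrt{22 - 15} = \sqrt{7}$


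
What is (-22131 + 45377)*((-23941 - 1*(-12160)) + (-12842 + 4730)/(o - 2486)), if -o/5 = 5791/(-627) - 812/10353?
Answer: -547606799973882/2000143 ≈ -2.7378e+8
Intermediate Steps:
o = 496415/10659 (o = -5*(5791/(-627) - 812/10353) = -5*(5791*(-1/627) - 812*1/10353) = -5*(-5791/627 - 4/51) = -5*(-99283/10659) = 496415/10659 ≈ 46.572)
(-22131 + 45377)*((-23941 - 1*(-12160)) + (-12842 + 4730)/(o - 2486)) = (-22131 + 45377)*((-23941 - 1*(-12160)) + (-12842 + 4730)/(496415/10659 - 2486)) = 23246*((-23941 + 12160) - 8112/(-26001859/10659)) = 23246*(-11781 - 8112*(-10659/26001859)) = 23246*(-11781 + 6651216/2000143) = 23246*(-23557033467/2000143) = -547606799973882/2000143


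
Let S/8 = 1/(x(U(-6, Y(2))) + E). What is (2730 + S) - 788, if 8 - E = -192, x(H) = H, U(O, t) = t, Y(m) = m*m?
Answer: 99044/51 ≈ 1942.0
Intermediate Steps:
Y(m) = m²
E = 200 (E = 8 - 1*(-192) = 8 + 192 = 200)
S = 2/51 (S = 8/(2² + 200) = 8/(4 + 200) = 8/204 = 8*(1/204) = 2/51 ≈ 0.039216)
(2730 + S) - 788 = (2730 + 2/51) - 788 = 139232/51 - 788 = 99044/51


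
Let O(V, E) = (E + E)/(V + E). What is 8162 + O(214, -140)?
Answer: 301854/37 ≈ 8158.2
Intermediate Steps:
O(V, E) = 2*E/(E + V) (O(V, E) = (2*E)/(E + V) = 2*E/(E + V))
8162 + O(214, -140) = 8162 + 2*(-140)/(-140 + 214) = 8162 + 2*(-140)/74 = 8162 + 2*(-140)*(1/74) = 8162 - 140/37 = 301854/37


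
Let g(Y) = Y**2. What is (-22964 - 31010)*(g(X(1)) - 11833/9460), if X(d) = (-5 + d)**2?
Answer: -65036699949/4730 ≈ -1.3750e+7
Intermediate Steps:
(-22964 - 31010)*(g(X(1)) - 11833/9460) = (-22964 - 31010)*(((-5 + 1)**2)**2 - 11833/9460) = -53974*(((-4)**2)**2 - 11833*1/9460) = -53974*(16**2 - 11833/9460) = -53974*(256 - 11833/9460) = -53974*2409927/9460 = -65036699949/4730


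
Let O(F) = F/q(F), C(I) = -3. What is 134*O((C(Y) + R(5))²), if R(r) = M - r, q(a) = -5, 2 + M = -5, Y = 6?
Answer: -6030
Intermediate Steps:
M = -7 (M = -2 - 5 = -7)
R(r) = -7 - r
O(F) = -F/5 (O(F) = F/(-5) = F*(-⅕) = -F/5)
134*O((C(Y) + R(5))²) = 134*(-(-3 + (-7 - 1*5))²/5) = 134*(-(-3 + (-7 - 5))²/5) = 134*(-(-3 - 12)²/5) = 134*(-⅕*(-15)²) = 134*(-⅕*225) = 134*(-45) = -6030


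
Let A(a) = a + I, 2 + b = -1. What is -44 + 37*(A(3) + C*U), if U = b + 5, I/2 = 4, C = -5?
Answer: -7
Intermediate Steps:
I = 8 (I = 2*4 = 8)
b = -3 (b = -2 - 1 = -3)
A(a) = 8 + a (A(a) = a + 8 = 8 + a)
U = 2 (U = -3 + 5 = 2)
-44 + 37*(A(3) + C*U) = -44 + 37*((8 + 3) - 5*2) = -44 + 37*(11 - 10) = -44 + 37*1 = -44 + 37 = -7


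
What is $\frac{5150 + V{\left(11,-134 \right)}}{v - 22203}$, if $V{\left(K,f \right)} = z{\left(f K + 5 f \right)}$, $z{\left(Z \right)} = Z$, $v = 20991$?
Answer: $- \frac{501}{202} \approx -2.4802$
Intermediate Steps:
$V{\left(K,f \right)} = 5 f + K f$ ($V{\left(K,f \right)} = f K + 5 f = K f + 5 f = 5 f + K f$)
$\frac{5150 + V{\left(11,-134 \right)}}{v - 22203} = \frac{5150 - 134 \left(5 + 11\right)}{20991 - 22203} = \frac{5150 - 2144}{-1212} = \left(5150 - 2144\right) \left(- \frac{1}{1212}\right) = 3006 \left(- \frac{1}{1212}\right) = - \frac{501}{202}$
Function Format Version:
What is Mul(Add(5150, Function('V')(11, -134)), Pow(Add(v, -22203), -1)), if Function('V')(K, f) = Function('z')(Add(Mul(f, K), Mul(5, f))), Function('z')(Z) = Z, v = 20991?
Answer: Rational(-501, 202) ≈ -2.4802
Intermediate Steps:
Function('V')(K, f) = Add(Mul(5, f), Mul(K, f)) (Function('V')(K, f) = Add(Mul(f, K), Mul(5, f)) = Add(Mul(K, f), Mul(5, f)) = Add(Mul(5, f), Mul(K, f)))
Mul(Add(5150, Function('V')(11, -134)), Pow(Add(v, -22203), -1)) = Mul(Add(5150, Mul(-134, Add(5, 11))), Pow(Add(20991, -22203), -1)) = Mul(Add(5150, Mul(-134, 16)), Pow(-1212, -1)) = Mul(Add(5150, -2144), Rational(-1, 1212)) = Mul(3006, Rational(-1, 1212)) = Rational(-501, 202)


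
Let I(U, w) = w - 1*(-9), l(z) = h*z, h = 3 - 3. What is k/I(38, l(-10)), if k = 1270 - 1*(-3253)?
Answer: 4523/9 ≈ 502.56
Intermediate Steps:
h = 0
l(z) = 0 (l(z) = 0*z = 0)
I(U, w) = 9 + w (I(U, w) = w + 9 = 9 + w)
k = 4523 (k = 1270 + 3253 = 4523)
k/I(38, l(-10)) = 4523/(9 + 0) = 4523/9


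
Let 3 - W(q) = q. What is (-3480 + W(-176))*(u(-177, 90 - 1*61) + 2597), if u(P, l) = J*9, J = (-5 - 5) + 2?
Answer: -8335025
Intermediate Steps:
W(q) = 3 - q
J = -8 (J = -10 + 2 = -8)
u(P, l) = -72 (u(P, l) = -8*9 = -72)
(-3480 + W(-176))*(u(-177, 90 - 1*61) + 2597) = (-3480 + (3 - 1*(-176)))*(-72 + 2597) = (-3480 + (3 + 176))*2525 = (-3480 + 179)*2525 = -3301*2525 = -8335025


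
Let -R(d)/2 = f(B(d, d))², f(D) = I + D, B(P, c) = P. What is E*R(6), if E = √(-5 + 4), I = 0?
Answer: -72*I ≈ -72.0*I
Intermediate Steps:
f(D) = D (f(D) = 0 + D = D)
E = I (E = √(-1) = I ≈ 1.0*I)
R(d) = -2*d²
E*R(6) = I*(-2*6²) = I*(-2*36) = I*(-72) = -72*I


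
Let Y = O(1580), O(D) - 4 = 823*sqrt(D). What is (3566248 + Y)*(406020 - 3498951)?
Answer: -11030171364612 - 5090964426*sqrt(395) ≈ -1.1131e+13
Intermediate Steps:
O(D) = 4 + 823*sqrt(D)
Y = 4 + 1646*sqrt(395) (Y = 4 + 823*sqrt(1580) = 4 + 823*(2*sqrt(395)) = 4 + 1646*sqrt(395) ≈ 32718.)
(3566248 + Y)*(406020 - 3498951) = (3566248 + (4 + 1646*sqrt(395)))*(406020 - 3498951) = (3566252 + 1646*sqrt(395))*(-3092931) = -11030171364612 - 5090964426*sqrt(395)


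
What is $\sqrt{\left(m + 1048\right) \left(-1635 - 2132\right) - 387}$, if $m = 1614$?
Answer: $i \sqrt{10028141} \approx 3166.7 i$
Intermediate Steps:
$\sqrt{\left(m + 1048\right) \left(-1635 - 2132\right) - 387} = \sqrt{\left(1614 + 1048\right) \left(-1635 - 2132\right) - 387} = \sqrt{2662 \left(-3767\right) - 387} = \sqrt{-10027754 - 387} = \sqrt{-10028141} = i \sqrt{10028141}$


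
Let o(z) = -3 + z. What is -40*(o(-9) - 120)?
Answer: 5280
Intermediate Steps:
-40*(o(-9) - 120) = -40*((-3 - 9) - 120) = -40*(-12 - 120) = -40*(-132) = 5280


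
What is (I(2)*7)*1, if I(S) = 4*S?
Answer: 56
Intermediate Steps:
(I(2)*7)*1 = ((4*2)*7)*1 = (8*7)*1 = 56*1 = 56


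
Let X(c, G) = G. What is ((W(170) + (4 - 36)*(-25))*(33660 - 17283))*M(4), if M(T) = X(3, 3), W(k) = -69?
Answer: 35914761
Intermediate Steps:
M(T) = 3
((W(170) + (4 - 36)*(-25))*(33660 - 17283))*M(4) = ((-69 + (4 - 36)*(-25))*(33660 - 17283))*3 = ((-69 - 32*(-25))*16377)*3 = ((-69 + 800)*16377)*3 = (731*16377)*3 = 11971587*3 = 35914761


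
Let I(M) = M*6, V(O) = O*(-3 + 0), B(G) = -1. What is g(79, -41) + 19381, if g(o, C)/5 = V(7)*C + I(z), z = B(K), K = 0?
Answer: 23656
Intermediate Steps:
V(O) = -3*O (V(O) = O*(-3) = -3*O)
z = -1
I(M) = 6*M
g(o, C) = -30 - 105*C (g(o, C) = 5*((-3*7)*C + 6*(-1)) = 5*(-21*C - 6) = 5*(-6 - 21*C) = -30 - 105*C)
g(79, -41) + 19381 = (-30 - 105*(-41)) + 19381 = (-30 + 4305) + 19381 = 4275 + 19381 = 23656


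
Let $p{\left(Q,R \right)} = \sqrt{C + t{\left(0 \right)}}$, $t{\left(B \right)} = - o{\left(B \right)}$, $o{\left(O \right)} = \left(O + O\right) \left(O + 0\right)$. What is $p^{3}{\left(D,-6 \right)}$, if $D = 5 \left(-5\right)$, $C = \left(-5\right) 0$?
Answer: $0$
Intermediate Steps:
$C = 0$
$o{\left(O \right)} = 2 O^{2}$ ($o{\left(O \right)} = 2 O O = 2 O^{2}$)
$t{\left(B \right)} = - 2 B^{2}$
$D = -25$
$p{\left(Q,R \right)} = 0$ ($p{\left(Q,R \right)} = \sqrt{0 - 2 \cdot 0^{2}} = \sqrt{0 - 0} = \sqrt{0 + 0} = \sqrt{0} = 0$)
$p^{3}{\left(D,-6 \right)} = 0^{3} = 0$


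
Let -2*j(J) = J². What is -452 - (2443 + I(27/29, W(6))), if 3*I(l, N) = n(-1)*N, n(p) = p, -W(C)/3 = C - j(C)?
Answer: -2919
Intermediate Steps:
j(J) = -J²/2
W(C) = -3*C - 3*C²/2 (W(C) = -3*(C - (-1)*C²/2) = -3*(C + C²/2) = -3*C - 3*C²/2)
I(l, N) = -N/3 (I(l, N) = (-N)/3 = -N/3)
-452 - (2443 + I(27/29, W(6))) = -452 - (2443 - 6*(-2 - 1*6)/2) = -452 - (2443 - 6*(-2 - 6)/2) = -452 - (2443 - 6*(-8)/2) = -452 - (2443 - ⅓*(-72)) = -452 - (2443 + 24) = -452 - 1*2467 = -452 - 2467 = -2919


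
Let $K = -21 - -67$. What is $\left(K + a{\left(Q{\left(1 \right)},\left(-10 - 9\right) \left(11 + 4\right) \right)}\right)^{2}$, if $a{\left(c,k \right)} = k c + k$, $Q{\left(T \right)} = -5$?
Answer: $1406596$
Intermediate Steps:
$K = 46$ ($K = -21 + 67 = 46$)
$a{\left(c,k \right)} = k + c k$ ($a{\left(c,k \right)} = c k + k = k + c k$)
$\left(K + a{\left(Q{\left(1 \right)},\left(-10 - 9\right) \left(11 + 4\right) \right)}\right)^{2} = \left(46 + \left(-10 - 9\right) \left(11 + 4\right) \left(1 - 5\right)\right)^{2} = \left(46 + \left(-19\right) 15 \left(-4\right)\right)^{2} = \left(46 - -1140\right)^{2} = \left(46 + 1140\right)^{2} = 1186^{2} = 1406596$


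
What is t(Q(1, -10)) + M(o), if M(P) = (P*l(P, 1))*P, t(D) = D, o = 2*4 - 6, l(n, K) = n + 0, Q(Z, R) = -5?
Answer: 3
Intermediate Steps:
l(n, K) = n
o = 2 (o = 8 - 6 = 2)
M(P) = P**3 (M(P) = (P*P)*P = P**2*P = P**3)
t(Q(1, -10)) + M(o) = -5 + 2**3 = -5 + 8 = 3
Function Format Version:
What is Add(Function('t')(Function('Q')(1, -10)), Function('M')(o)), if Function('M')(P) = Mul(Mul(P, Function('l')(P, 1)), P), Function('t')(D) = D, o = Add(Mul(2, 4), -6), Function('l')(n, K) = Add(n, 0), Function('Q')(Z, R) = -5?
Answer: 3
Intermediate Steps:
Function('l')(n, K) = n
o = 2 (o = Add(8, -6) = 2)
Function('M')(P) = Pow(P, 3) (Function('M')(P) = Mul(Mul(P, P), P) = Mul(Pow(P, 2), P) = Pow(P, 3))
Add(Function('t')(Function('Q')(1, -10)), Function('M')(o)) = Add(-5, Pow(2, 3)) = Add(-5, 8) = 3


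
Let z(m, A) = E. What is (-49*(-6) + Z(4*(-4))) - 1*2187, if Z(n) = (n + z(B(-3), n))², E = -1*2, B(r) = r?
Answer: -1569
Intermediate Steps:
E = -2
z(m, A) = -2
Z(n) = (-2 + n)² (Z(n) = (n - 2)² = (-2 + n)²)
(-49*(-6) + Z(4*(-4))) - 1*2187 = (-49*(-6) + (-2 + 4*(-4))²) - 1*2187 = (294 + (-2 - 16)²) - 2187 = (294 + (-18)²) - 2187 = (294 + 324) - 2187 = 618 - 2187 = -1569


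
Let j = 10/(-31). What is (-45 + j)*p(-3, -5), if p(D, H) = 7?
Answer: -9835/31 ≈ -317.26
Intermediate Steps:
j = -10/31 (j = 10*(-1/31) = -10/31 ≈ -0.32258)
(-45 + j)*p(-3, -5) = (-45 - 10/31)*7 = -1405/31*7 = -9835/31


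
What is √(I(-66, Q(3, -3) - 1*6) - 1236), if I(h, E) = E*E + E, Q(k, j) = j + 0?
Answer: 2*I*√291 ≈ 34.117*I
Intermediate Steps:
Q(k, j) = j
I(h, E) = E + E² (I(h, E) = E² + E = E + E²)
√(I(-66, Q(3, -3) - 1*6) - 1236) = √((-3 - 1*6)*(1 + (-3 - 1*6)) - 1236) = √((-3 - 6)*(1 + (-3 - 6)) - 1236) = √(-9*(1 - 9) - 1236) = √(-9*(-8) - 1236) = √(72 - 1236) = √(-1164) = 2*I*√291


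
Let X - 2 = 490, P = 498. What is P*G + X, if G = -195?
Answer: -96618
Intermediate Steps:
X = 492 (X = 2 + 490 = 492)
P*G + X = 498*(-195) + 492 = -97110 + 492 = -96618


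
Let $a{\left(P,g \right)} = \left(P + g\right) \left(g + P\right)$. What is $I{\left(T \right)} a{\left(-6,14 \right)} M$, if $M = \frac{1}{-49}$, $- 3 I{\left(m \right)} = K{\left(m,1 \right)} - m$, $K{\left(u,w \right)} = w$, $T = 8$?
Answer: $- \frac{64}{21} \approx -3.0476$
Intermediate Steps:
$I{\left(m \right)} = - \frac{1}{3} + \frac{m}{3}$ ($I{\left(m \right)} = - \frac{1 - m}{3} = - \frac{1}{3} + \frac{m}{3}$)
$a{\left(P,g \right)} = \left(P + g\right)^{2}$ ($a{\left(P,g \right)} = \left(P + g\right) \left(P + g\right) = \left(P + g\right)^{2}$)
$M = - \frac{1}{49} \approx -0.020408$
$I{\left(T \right)} a{\left(-6,14 \right)} M = \left(- \frac{1}{3} + \frac{1}{3} \cdot 8\right) \left(-6 + 14\right)^{2} \left(- \frac{1}{49}\right) = \left(- \frac{1}{3} + \frac{8}{3}\right) 8^{2} \left(- \frac{1}{49}\right) = \frac{7}{3} \cdot 64 \left(- \frac{1}{49}\right) = \frac{448}{3} \left(- \frac{1}{49}\right) = - \frac{64}{21}$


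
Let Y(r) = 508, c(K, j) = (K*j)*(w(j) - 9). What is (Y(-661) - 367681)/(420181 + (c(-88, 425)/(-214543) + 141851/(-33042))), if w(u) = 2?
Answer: -371837660522634/425513504468599 ≈ -0.87386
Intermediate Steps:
c(K, j) = -7*K*j (c(K, j) = (K*j)*(2 - 9) = (K*j)*(-7) = -7*K*j)
(Y(-661) - 367681)/(420181 + (c(-88, 425)/(-214543) + 141851/(-33042))) = (508 - 367681)/(420181 + (-7*(-88)*425/(-214543) + 141851/(-33042))) = -367173/(420181 + (261800*(-1/214543) + 141851*(-1/33042))) = -367173/(420181 + (-37400/30649 - 141851/33042)) = -367173/(420181 - 5583362099/1012704258) = -367173/425513504468599/1012704258 = -367173*1012704258/425513504468599 = -371837660522634/425513504468599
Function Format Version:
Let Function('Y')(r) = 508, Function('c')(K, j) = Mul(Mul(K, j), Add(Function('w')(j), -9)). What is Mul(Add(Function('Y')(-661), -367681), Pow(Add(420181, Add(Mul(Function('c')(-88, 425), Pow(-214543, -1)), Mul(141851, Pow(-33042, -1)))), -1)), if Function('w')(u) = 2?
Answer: Rational(-371837660522634, 425513504468599) ≈ -0.87386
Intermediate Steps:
Function('c')(K, j) = Mul(-7, K, j) (Function('c')(K, j) = Mul(Mul(K, j), Add(2, -9)) = Mul(Mul(K, j), -7) = Mul(-7, K, j))
Mul(Add(Function('Y')(-661), -367681), Pow(Add(420181, Add(Mul(Function('c')(-88, 425), Pow(-214543, -1)), Mul(141851, Pow(-33042, -1)))), -1)) = Mul(Add(508, -367681), Pow(Add(420181, Add(Mul(Mul(-7, -88, 425), Pow(-214543, -1)), Mul(141851, Pow(-33042, -1)))), -1)) = Mul(-367173, Pow(Add(420181, Add(Mul(261800, Rational(-1, 214543)), Mul(141851, Rational(-1, 33042)))), -1)) = Mul(-367173, Pow(Add(420181, Add(Rational(-37400, 30649), Rational(-141851, 33042))), -1)) = Mul(-367173, Pow(Add(420181, Rational(-5583362099, 1012704258)), -1)) = Mul(-367173, Pow(Rational(425513504468599, 1012704258), -1)) = Mul(-367173, Rational(1012704258, 425513504468599)) = Rational(-371837660522634, 425513504468599)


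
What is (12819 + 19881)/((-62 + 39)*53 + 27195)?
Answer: 8175/6494 ≈ 1.2589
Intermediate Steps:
(12819 + 19881)/((-62 + 39)*53 + 27195) = 32700/(-23*53 + 27195) = 32700/(-1219 + 27195) = 32700/25976 = 32700*(1/25976) = 8175/6494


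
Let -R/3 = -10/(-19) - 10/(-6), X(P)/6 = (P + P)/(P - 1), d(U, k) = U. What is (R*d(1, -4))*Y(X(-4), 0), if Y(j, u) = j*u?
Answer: 0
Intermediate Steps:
X(P) = 12*P/(-1 + P) (X(P) = 6*((P + P)/(P - 1)) = 6*((2*P)/(-1 + P)) = 6*(2*P/(-1 + P)) = 12*P/(-1 + P))
R = -125/19 (R = -3*(-10/(-19) - 10/(-6)) = -3*(-10*(-1/19) - 10*(-1/6)) = -3*(10/19 + 5/3) = -3*125/57 = -125/19 ≈ -6.5789)
(R*d(1, -4))*Y(X(-4), 0) = (-125/19*1)*((12*(-4)/(-1 - 4))*0) = -125*12*(-4)/(-5)*0/19 = -125*12*(-4)*(-1/5)*0/19 = -1200*0/19 = -125/19*0 = 0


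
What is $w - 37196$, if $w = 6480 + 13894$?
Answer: $-16822$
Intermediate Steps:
$w = 20374$
$w - 37196 = 20374 - 37196 = -16822$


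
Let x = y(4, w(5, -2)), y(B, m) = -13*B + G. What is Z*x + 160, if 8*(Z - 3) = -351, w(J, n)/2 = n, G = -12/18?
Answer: 9251/4 ≈ 2312.8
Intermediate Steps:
G = -⅔ (G = -12*1/18 = -⅔ ≈ -0.66667)
w(J, n) = 2*n
Z = -327/8 (Z = 3 + (⅛)*(-351) = 3 - 351/8 = -327/8 ≈ -40.875)
y(B, m) = -⅔ - 13*B (y(B, m) = -13*B - ⅔ = -⅔ - 13*B)
x = -158/3 (x = -⅔ - 13*4 = -⅔ - 52 = -158/3 ≈ -52.667)
Z*x + 160 = -327/8*(-158/3) + 160 = 8611/4 + 160 = 9251/4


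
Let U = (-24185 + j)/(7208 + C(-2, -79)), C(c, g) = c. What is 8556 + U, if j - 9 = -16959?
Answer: 61613401/7206 ≈ 8550.3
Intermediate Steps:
j = -16950 (j = 9 - 16959 = -16950)
U = -41135/7206 (U = (-24185 - 16950)/(7208 - 2) = -41135/7206 ≈ -5.7084)
8556 + U = 8556 - 41135/7206 = 61613401/7206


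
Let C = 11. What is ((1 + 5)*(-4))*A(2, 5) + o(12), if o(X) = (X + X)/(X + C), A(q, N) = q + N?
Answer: -3840/23 ≈ -166.96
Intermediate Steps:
A(q, N) = N + q
o(X) = 2*X/(11 + X) (o(X) = (X + X)/(X + 11) = (2*X)/(11 + X) = 2*X/(11 + X))
((1 + 5)*(-4))*A(2, 5) + o(12) = ((1 + 5)*(-4))*(5 + 2) + 2*12/(11 + 12) = (6*(-4))*7 + 2*12/23 = -24*7 + 2*12*(1/23) = -168 + 24/23 = -3840/23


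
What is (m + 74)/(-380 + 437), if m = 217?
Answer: 97/19 ≈ 5.1053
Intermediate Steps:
(m + 74)/(-380 + 437) = (217 + 74)/(-380 + 437) = 291/57 = 291*(1/57) = 97/19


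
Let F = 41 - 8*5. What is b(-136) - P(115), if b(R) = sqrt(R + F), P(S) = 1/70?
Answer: -1/70 + 3*I*sqrt(15) ≈ -0.014286 + 11.619*I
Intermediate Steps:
P(S) = 1/70
F = 1 (F = 41 - 40 = 1)
b(R) = sqrt(1 + R) (b(R) = sqrt(R + 1) = sqrt(1 + R))
b(-136) - P(115) = sqrt(1 - 136) - 1*1/70 = sqrt(-135) - 1/70 = 3*I*sqrt(15) - 1/70 = -1/70 + 3*I*sqrt(15)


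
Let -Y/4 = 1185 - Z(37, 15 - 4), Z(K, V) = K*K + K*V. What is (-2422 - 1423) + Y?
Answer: -1481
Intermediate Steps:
Z(K, V) = K² + K*V
Y = 2364 (Y = -4*(1185 - 37*(37 + (15 - 4))) = -4*(1185 - 37*(37 + 11)) = -4*(1185 - 37*48) = -4*(1185 - 1*1776) = -4*(1185 - 1776) = -4*(-591) = 2364)
(-2422 - 1423) + Y = (-2422 - 1423) + 2364 = -3845 + 2364 = -1481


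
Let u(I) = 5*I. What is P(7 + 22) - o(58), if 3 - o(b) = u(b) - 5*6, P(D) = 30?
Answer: 287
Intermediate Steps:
o(b) = 33 - 5*b (o(b) = 3 - (5*b - 5*6) = 3 - (5*b - 30) = 3 - (-30 + 5*b) = 3 + (30 - 5*b) = 33 - 5*b)
P(7 + 22) - o(58) = 30 - (33 - 5*58) = 30 - (33 - 290) = 30 - 1*(-257) = 30 + 257 = 287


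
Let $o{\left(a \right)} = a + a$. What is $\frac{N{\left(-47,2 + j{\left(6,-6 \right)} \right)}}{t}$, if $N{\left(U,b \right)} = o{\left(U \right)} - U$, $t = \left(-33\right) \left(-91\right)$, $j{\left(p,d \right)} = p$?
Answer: $- \frac{47}{3003} \approx -0.015651$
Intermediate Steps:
$t = 3003$
$o{\left(a \right)} = 2 a$
$N{\left(U,b \right)} = U$ ($N{\left(U,b \right)} = 2 U - U = U$)
$\frac{N{\left(-47,2 + j{\left(6,-6 \right)} \right)}}{t} = - \frac{47}{3003}$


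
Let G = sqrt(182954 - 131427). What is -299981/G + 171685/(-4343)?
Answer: -171685/4343 - 299981*sqrt(51527)/51527 ≈ -1361.1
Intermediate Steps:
G = sqrt(51527) ≈ 227.00
-299981/G + 171685/(-4343) = -299981*sqrt(51527)/51527 + 171685/(-4343) = -299981*sqrt(51527)/51527 + 171685*(-1/4343) = -299981*sqrt(51527)/51527 - 171685/4343 = -171685/4343 - 299981*sqrt(51527)/51527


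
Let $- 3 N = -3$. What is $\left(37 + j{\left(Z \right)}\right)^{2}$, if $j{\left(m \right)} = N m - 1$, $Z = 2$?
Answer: $1444$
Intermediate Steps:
$N = 1$ ($N = \left(- \frac{1}{3}\right) \left(-3\right) = 1$)
$j{\left(m \right)} = -1 + m$ ($j{\left(m \right)} = 1 m - 1 = m - 1 = -1 + m$)
$\left(37 + j{\left(Z \right)}\right)^{2} = \left(37 + \left(-1 + 2\right)\right)^{2} = \left(37 + 1\right)^{2} = 38^{2} = 1444$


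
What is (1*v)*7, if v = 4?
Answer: 28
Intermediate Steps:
(1*v)*7 = (1*4)*7 = 4*7 = 28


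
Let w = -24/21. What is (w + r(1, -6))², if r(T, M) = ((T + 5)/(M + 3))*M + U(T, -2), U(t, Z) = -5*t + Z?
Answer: 729/49 ≈ 14.878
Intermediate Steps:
w = -8/7 (w = -24*1/21 = -8/7 ≈ -1.1429)
U(t, Z) = Z - 5*t
r(T, M) = -2 - 5*T + M*(5 + T)/(3 + M) (r(T, M) = ((T + 5)/(M + 3))*M + (-2 - 5*T) = ((5 + T)/(3 + M))*M + (-2 - 5*T) = M*(5 + T)/(3 + M) + (-2 - 5*T) = -2 - 5*T + M*(5 + T)/(3 + M))
(w + r(1, -6))² = (-8/7 + (-6 - 15*1 + 3*(-6) - 4*(-6)*1)/(3 - 6))² = (-8/7 + (-6 - 15 - 18 + 24)/(-3))² = (-8/7 - ⅓*(-15))² = (-8/7 + 5)² = (27/7)² = 729/49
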